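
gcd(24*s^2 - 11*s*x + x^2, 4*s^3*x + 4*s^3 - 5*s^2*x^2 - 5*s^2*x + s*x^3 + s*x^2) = 1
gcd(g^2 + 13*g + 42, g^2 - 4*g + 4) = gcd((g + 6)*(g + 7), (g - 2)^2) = 1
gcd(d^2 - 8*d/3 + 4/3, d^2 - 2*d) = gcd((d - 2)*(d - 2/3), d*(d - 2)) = d - 2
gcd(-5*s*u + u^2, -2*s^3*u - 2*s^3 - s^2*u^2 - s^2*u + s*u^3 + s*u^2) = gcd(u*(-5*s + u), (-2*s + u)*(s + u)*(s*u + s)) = 1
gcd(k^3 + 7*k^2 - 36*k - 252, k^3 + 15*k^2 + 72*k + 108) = k + 6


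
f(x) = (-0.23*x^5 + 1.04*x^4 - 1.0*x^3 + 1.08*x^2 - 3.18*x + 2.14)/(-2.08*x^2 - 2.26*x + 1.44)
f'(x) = (4.16*x + 2.26)*(-0.23*x^5 + 1.04*x^4 - 1.0*x^3 + 1.08*x^2 - 3.18*x + 2.14)/(-2.08*x^2 - 2.26*x + 1.44)^2 + (-1.15*x^4 + 4.16*x^3 - 3.0*x^2 + 2.16*x - 3.18)/(-2.08*x^2 - 2.26*x + 1.44)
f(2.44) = -0.20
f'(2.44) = -0.09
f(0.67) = -0.37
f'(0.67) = 3.89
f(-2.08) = -17.79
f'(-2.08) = -11.94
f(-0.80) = 3.33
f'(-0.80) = -6.78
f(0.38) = 3.75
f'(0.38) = 42.04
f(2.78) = -0.20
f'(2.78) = 0.11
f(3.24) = -0.06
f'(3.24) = 0.50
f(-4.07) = -26.98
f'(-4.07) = 10.99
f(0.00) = 1.49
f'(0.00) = 0.12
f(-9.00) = -144.87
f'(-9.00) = 39.18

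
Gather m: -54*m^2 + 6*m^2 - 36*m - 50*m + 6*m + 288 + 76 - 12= -48*m^2 - 80*m + 352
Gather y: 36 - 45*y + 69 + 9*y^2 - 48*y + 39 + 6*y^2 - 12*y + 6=15*y^2 - 105*y + 150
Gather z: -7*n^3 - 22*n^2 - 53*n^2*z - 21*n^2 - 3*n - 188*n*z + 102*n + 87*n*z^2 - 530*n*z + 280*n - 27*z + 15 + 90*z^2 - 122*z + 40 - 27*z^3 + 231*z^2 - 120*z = -7*n^3 - 43*n^2 + 379*n - 27*z^3 + z^2*(87*n + 321) + z*(-53*n^2 - 718*n - 269) + 55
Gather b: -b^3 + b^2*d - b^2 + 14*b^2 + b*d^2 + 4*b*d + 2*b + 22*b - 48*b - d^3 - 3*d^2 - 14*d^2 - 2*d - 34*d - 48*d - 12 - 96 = -b^3 + b^2*(d + 13) + b*(d^2 + 4*d - 24) - d^3 - 17*d^2 - 84*d - 108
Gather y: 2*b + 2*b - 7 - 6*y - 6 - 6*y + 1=4*b - 12*y - 12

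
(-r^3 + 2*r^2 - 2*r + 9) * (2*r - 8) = -2*r^4 + 12*r^3 - 20*r^2 + 34*r - 72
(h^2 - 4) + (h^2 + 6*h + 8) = 2*h^2 + 6*h + 4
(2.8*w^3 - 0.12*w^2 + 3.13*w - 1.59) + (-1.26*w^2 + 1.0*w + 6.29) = 2.8*w^3 - 1.38*w^2 + 4.13*w + 4.7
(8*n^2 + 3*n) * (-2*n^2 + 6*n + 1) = -16*n^4 + 42*n^3 + 26*n^2 + 3*n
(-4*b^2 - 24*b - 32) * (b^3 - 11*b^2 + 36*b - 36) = -4*b^5 + 20*b^4 + 88*b^3 - 368*b^2 - 288*b + 1152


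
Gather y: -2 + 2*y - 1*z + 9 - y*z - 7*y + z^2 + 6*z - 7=y*(-z - 5) + z^2 + 5*z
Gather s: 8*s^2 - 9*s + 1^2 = 8*s^2 - 9*s + 1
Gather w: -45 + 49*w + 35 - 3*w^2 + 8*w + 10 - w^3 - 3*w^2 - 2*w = -w^3 - 6*w^2 + 55*w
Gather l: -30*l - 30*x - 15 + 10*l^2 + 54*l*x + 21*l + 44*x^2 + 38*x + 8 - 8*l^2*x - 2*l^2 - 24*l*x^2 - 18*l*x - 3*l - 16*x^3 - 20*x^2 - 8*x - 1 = l^2*(8 - 8*x) + l*(-24*x^2 + 36*x - 12) - 16*x^3 + 24*x^2 - 8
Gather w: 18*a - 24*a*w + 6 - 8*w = 18*a + w*(-24*a - 8) + 6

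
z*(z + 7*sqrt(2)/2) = z^2 + 7*sqrt(2)*z/2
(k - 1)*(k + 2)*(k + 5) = k^3 + 6*k^2 + 3*k - 10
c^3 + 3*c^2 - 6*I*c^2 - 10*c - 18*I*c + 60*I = (c - 2)*(c + 5)*(c - 6*I)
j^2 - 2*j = j*(j - 2)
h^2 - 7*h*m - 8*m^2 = (h - 8*m)*(h + m)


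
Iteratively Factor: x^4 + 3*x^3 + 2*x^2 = (x)*(x^3 + 3*x^2 + 2*x) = x*(x + 1)*(x^2 + 2*x) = x^2*(x + 1)*(x + 2)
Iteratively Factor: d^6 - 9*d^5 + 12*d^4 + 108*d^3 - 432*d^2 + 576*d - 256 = (d + 4)*(d^5 - 13*d^4 + 64*d^3 - 148*d^2 + 160*d - 64) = (d - 1)*(d + 4)*(d^4 - 12*d^3 + 52*d^2 - 96*d + 64) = (d - 2)*(d - 1)*(d + 4)*(d^3 - 10*d^2 + 32*d - 32) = (d - 4)*(d - 2)*(d - 1)*(d + 4)*(d^2 - 6*d + 8) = (d - 4)*(d - 2)^2*(d - 1)*(d + 4)*(d - 4)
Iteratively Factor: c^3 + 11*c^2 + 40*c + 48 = (c + 4)*(c^2 + 7*c + 12) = (c + 3)*(c + 4)*(c + 4)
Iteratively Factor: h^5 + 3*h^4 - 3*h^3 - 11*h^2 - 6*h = (h + 3)*(h^4 - 3*h^2 - 2*h) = (h - 2)*(h + 3)*(h^3 + 2*h^2 + h) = h*(h - 2)*(h + 3)*(h^2 + 2*h + 1) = h*(h - 2)*(h + 1)*(h + 3)*(h + 1)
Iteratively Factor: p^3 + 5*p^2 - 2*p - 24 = (p + 3)*(p^2 + 2*p - 8) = (p + 3)*(p + 4)*(p - 2)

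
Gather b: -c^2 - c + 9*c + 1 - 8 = -c^2 + 8*c - 7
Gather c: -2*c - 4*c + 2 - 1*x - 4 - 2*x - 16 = -6*c - 3*x - 18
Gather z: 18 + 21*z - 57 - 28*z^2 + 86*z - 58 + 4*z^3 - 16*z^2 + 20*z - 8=4*z^3 - 44*z^2 + 127*z - 105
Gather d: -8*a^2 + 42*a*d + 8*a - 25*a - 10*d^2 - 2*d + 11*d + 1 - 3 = -8*a^2 - 17*a - 10*d^2 + d*(42*a + 9) - 2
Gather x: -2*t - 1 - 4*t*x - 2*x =-2*t + x*(-4*t - 2) - 1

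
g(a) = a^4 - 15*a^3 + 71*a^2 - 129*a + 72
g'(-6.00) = -3465.00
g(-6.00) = 7938.00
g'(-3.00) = -1068.00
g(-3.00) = 1584.00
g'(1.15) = -19.13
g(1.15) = -3.52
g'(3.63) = -15.17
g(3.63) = -4.56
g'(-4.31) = -1897.20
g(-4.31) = 3492.91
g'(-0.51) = -213.66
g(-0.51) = 158.31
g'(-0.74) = -260.34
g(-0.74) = 212.72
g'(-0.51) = -213.66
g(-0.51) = 158.31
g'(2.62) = 6.08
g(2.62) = -1.26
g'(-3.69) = -1466.68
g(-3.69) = 2453.80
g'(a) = 4*a^3 - 45*a^2 + 142*a - 129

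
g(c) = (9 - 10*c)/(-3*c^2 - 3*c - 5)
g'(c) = (9 - 10*c)*(6*c + 3)/(-3*c^2 - 3*c - 5)^2 - 10/(-3*c^2 - 3*c - 5)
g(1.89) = 0.46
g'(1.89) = 0.16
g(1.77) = 0.44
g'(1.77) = 0.20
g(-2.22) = -2.38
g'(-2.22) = -1.11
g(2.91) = 0.51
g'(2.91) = -0.01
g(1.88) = 0.46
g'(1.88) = 0.16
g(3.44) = 0.50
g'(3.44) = -0.04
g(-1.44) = -3.39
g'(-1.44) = -1.32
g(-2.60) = -2.00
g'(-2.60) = -0.87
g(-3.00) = -1.70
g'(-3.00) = -0.67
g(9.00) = 0.29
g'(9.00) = -0.02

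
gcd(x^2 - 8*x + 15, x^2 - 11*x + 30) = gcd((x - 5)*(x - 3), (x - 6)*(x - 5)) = x - 5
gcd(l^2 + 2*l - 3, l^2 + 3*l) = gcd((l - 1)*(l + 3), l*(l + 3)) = l + 3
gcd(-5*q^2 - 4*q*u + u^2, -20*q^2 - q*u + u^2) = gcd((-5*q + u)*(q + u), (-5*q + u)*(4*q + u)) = 5*q - u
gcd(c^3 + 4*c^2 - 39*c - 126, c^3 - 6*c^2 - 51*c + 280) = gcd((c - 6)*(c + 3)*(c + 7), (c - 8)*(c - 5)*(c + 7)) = c + 7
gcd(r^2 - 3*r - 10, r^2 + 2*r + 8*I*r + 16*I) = r + 2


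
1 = 1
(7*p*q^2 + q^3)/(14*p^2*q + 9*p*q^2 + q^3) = q/(2*p + q)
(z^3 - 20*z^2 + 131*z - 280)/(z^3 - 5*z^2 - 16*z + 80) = (z^2 - 15*z + 56)/(z^2 - 16)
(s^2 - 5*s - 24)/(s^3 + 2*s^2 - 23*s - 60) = (s - 8)/(s^2 - s - 20)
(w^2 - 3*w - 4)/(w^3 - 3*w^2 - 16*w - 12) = (w - 4)/(w^2 - 4*w - 12)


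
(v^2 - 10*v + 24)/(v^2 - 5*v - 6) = (v - 4)/(v + 1)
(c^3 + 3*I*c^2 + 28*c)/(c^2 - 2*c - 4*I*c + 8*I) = c*(c + 7*I)/(c - 2)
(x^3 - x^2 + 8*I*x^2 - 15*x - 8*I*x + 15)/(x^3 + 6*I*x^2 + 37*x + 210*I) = (x^2 + x*(-1 + 3*I) - 3*I)/(x^2 + I*x + 42)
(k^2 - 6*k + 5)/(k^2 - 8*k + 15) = (k - 1)/(k - 3)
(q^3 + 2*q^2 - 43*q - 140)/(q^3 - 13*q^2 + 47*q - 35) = (q^2 + 9*q + 20)/(q^2 - 6*q + 5)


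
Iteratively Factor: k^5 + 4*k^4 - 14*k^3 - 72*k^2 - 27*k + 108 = (k + 3)*(k^4 + k^3 - 17*k^2 - 21*k + 36) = (k + 3)^2*(k^3 - 2*k^2 - 11*k + 12) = (k + 3)^3*(k^2 - 5*k + 4) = (k - 4)*(k + 3)^3*(k - 1)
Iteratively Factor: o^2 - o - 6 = (o - 3)*(o + 2)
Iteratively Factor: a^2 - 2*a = (a - 2)*(a)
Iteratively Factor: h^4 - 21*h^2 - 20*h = (h + 1)*(h^3 - h^2 - 20*h) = h*(h + 1)*(h^2 - h - 20) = h*(h - 5)*(h + 1)*(h + 4)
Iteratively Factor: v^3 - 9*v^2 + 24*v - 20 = (v - 2)*(v^2 - 7*v + 10) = (v - 2)^2*(v - 5)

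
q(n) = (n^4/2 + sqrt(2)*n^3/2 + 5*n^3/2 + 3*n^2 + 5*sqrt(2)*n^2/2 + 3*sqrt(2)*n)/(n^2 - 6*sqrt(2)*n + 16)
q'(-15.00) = -8.46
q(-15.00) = 43.16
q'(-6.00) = -1.23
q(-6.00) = 1.60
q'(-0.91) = -0.06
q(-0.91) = -0.02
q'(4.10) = -144.90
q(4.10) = -247.31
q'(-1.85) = 0.01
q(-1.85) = 0.00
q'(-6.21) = -1.36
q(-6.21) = 1.88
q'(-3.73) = -0.21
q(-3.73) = 0.09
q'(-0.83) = -0.06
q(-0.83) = -0.03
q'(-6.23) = -1.37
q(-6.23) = 1.90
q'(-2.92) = -0.04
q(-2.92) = 0.00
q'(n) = (-2*n + 6*sqrt(2))*(n^4/2 + sqrt(2)*n^3/2 + 5*n^3/2 + 3*n^2 + 5*sqrt(2)*n^2/2 + 3*sqrt(2)*n)/(n^2 - 6*sqrt(2)*n + 16)^2 + (2*n^3 + 3*sqrt(2)*n^2/2 + 15*n^2/2 + 6*n + 5*sqrt(2)*n + 3*sqrt(2))/(n^2 - 6*sqrt(2)*n + 16) = (2*n^5 - 17*sqrt(2)*n^4 + 5*n^4 - 60*sqrt(2)*n^3 + 40*n^3 + 6*sqrt(2)*n^2 + 180*n^2 + 192*n + 160*sqrt(2)*n + 96*sqrt(2))/(2*(n^4 - 12*sqrt(2)*n^3 + 104*n^2 - 192*sqrt(2)*n + 256))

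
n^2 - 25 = (n - 5)*(n + 5)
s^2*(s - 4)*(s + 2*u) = s^4 + 2*s^3*u - 4*s^3 - 8*s^2*u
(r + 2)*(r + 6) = r^2 + 8*r + 12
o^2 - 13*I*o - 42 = (o - 7*I)*(o - 6*I)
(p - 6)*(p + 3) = p^2 - 3*p - 18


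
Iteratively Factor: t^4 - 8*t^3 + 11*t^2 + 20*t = (t + 1)*(t^3 - 9*t^2 + 20*t) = (t - 5)*(t + 1)*(t^2 - 4*t) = (t - 5)*(t - 4)*(t + 1)*(t)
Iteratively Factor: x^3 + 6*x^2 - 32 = (x + 4)*(x^2 + 2*x - 8) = (x - 2)*(x + 4)*(x + 4)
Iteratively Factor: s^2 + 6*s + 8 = (s + 2)*(s + 4)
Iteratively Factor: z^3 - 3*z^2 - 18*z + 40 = (z - 5)*(z^2 + 2*z - 8) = (z - 5)*(z - 2)*(z + 4)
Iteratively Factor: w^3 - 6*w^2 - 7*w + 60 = (w + 3)*(w^2 - 9*w + 20) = (w - 4)*(w + 3)*(w - 5)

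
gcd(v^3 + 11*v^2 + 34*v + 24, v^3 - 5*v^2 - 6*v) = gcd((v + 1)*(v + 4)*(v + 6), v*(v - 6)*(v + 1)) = v + 1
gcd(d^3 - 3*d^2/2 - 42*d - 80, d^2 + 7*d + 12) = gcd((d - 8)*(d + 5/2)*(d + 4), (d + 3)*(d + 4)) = d + 4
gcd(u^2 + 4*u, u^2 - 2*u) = u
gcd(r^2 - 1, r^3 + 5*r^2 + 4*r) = r + 1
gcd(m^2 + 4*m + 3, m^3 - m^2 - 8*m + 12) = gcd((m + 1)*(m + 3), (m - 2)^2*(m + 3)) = m + 3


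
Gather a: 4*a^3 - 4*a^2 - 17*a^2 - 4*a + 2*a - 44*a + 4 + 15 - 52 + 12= 4*a^3 - 21*a^2 - 46*a - 21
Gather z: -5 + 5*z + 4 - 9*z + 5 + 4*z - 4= 0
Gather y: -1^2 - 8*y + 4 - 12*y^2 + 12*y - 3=-12*y^2 + 4*y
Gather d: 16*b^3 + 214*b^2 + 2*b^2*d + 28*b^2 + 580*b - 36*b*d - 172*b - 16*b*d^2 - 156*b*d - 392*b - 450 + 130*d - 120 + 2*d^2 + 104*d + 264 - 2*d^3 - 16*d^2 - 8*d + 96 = 16*b^3 + 242*b^2 + 16*b - 2*d^3 + d^2*(-16*b - 14) + d*(2*b^2 - 192*b + 226) - 210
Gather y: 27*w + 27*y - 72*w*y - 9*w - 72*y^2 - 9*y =18*w - 72*y^2 + y*(18 - 72*w)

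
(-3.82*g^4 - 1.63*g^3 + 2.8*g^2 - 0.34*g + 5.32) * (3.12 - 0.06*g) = 0.2292*g^5 - 11.8206*g^4 - 5.2536*g^3 + 8.7564*g^2 - 1.38*g + 16.5984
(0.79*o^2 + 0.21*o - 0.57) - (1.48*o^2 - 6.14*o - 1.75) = -0.69*o^2 + 6.35*o + 1.18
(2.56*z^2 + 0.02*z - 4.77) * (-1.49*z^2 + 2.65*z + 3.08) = -3.8144*z^4 + 6.7542*z^3 + 15.0451*z^2 - 12.5789*z - 14.6916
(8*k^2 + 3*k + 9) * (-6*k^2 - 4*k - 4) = -48*k^4 - 50*k^3 - 98*k^2 - 48*k - 36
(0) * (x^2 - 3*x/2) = 0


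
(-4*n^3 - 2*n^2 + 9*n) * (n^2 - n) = -4*n^5 + 2*n^4 + 11*n^3 - 9*n^2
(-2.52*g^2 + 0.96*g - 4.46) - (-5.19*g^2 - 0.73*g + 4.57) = 2.67*g^2 + 1.69*g - 9.03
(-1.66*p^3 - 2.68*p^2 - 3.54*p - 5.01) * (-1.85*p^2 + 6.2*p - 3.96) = 3.071*p^5 - 5.334*p^4 - 3.4934*p^3 - 2.0667*p^2 - 17.0436*p + 19.8396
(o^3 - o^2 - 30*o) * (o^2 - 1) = o^5 - o^4 - 31*o^3 + o^2 + 30*o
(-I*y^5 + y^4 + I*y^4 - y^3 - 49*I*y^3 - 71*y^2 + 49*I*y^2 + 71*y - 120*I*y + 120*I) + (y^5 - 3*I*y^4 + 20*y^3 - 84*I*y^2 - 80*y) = y^5 - I*y^5 + y^4 - 2*I*y^4 + 19*y^3 - 49*I*y^3 - 71*y^2 - 35*I*y^2 - 9*y - 120*I*y + 120*I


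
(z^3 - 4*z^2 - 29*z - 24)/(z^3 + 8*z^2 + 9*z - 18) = (z^2 - 7*z - 8)/(z^2 + 5*z - 6)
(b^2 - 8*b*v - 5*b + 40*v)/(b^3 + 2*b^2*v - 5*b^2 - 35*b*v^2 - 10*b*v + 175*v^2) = (-b + 8*v)/(-b^2 - 2*b*v + 35*v^2)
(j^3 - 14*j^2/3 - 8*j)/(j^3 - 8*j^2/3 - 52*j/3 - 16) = j/(j + 2)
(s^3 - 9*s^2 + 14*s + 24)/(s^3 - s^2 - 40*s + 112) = (s^2 - 5*s - 6)/(s^2 + 3*s - 28)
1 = 1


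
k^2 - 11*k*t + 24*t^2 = (k - 8*t)*(k - 3*t)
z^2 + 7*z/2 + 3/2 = (z + 1/2)*(z + 3)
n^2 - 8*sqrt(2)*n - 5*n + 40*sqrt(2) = (n - 5)*(n - 8*sqrt(2))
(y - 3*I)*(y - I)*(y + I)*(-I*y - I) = -I*y^4 - 3*y^3 - I*y^3 - 3*y^2 - I*y^2 - 3*y - I*y - 3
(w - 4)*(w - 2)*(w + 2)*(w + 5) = w^4 + w^3 - 24*w^2 - 4*w + 80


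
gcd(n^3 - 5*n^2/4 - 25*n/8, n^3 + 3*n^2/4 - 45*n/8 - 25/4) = n^2 - 5*n/4 - 25/8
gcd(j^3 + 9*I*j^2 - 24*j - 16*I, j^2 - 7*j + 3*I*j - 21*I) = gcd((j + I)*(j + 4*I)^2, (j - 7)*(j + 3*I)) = 1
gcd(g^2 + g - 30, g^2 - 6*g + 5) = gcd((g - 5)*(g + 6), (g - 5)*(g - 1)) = g - 5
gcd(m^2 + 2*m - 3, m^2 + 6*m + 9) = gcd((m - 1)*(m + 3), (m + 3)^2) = m + 3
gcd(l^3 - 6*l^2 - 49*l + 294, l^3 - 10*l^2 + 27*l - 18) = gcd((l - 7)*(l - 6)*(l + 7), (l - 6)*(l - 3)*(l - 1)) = l - 6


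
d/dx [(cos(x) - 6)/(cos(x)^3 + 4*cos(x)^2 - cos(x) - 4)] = (-93*cos(x)/2 - 7*cos(2*x) + cos(3*x)/2 + 3)/((cos(x) + 4)^2*sin(x)^3)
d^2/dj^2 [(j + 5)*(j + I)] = 2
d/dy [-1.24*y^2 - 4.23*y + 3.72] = -2.48*y - 4.23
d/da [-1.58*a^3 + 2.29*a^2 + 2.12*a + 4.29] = -4.74*a^2 + 4.58*a + 2.12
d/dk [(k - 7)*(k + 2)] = 2*k - 5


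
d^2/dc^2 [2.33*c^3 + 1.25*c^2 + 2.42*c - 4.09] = 13.98*c + 2.5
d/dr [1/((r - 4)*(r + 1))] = (3 - 2*r)/(r^4 - 6*r^3 + r^2 + 24*r + 16)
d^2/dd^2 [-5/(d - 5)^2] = -30/(d - 5)^4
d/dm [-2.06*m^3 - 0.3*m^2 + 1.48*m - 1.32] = -6.18*m^2 - 0.6*m + 1.48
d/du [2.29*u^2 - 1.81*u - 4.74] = 4.58*u - 1.81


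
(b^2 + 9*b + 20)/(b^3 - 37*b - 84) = (b + 5)/(b^2 - 4*b - 21)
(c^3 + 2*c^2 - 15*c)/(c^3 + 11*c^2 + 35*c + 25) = c*(c - 3)/(c^2 + 6*c + 5)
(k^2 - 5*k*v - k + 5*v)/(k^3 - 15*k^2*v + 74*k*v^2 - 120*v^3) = (k - 1)/(k^2 - 10*k*v + 24*v^2)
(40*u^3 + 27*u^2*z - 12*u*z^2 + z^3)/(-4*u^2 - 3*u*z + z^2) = (40*u^2 - 13*u*z + z^2)/(-4*u + z)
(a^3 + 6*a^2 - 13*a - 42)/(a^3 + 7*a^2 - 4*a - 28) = (a - 3)/(a - 2)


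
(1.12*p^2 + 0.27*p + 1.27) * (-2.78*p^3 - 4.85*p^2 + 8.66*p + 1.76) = -3.1136*p^5 - 6.1826*p^4 + 4.8591*p^3 - 1.8501*p^2 + 11.4734*p + 2.2352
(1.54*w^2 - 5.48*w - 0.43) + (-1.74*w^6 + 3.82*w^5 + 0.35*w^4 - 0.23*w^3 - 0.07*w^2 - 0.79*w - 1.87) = -1.74*w^6 + 3.82*w^5 + 0.35*w^4 - 0.23*w^3 + 1.47*w^2 - 6.27*w - 2.3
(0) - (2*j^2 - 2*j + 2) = -2*j^2 + 2*j - 2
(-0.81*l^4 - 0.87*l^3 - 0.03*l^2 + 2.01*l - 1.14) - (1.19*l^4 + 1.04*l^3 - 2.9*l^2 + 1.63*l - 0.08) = -2.0*l^4 - 1.91*l^3 + 2.87*l^2 + 0.38*l - 1.06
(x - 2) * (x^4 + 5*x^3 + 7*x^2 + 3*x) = x^5 + 3*x^4 - 3*x^3 - 11*x^2 - 6*x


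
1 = 1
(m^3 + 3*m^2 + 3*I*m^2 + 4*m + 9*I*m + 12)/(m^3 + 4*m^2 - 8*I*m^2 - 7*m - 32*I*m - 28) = (m^2 + m*(3 + 4*I) + 12*I)/(m^2 + m*(4 - 7*I) - 28*I)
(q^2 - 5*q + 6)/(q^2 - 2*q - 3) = (q - 2)/(q + 1)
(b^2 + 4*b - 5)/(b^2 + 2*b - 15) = (b - 1)/(b - 3)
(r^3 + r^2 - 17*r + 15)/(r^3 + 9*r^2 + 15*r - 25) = (r - 3)/(r + 5)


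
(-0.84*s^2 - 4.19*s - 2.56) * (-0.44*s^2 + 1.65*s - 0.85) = 0.3696*s^4 + 0.4576*s^3 - 5.0731*s^2 - 0.6625*s + 2.176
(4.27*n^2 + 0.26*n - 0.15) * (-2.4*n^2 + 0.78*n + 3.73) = -10.248*n^4 + 2.7066*n^3 + 16.4899*n^2 + 0.8528*n - 0.5595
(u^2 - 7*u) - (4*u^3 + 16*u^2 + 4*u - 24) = -4*u^3 - 15*u^2 - 11*u + 24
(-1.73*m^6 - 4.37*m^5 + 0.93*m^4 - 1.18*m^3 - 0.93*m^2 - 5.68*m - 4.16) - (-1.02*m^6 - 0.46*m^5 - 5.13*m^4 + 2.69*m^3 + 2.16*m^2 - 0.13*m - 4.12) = -0.71*m^6 - 3.91*m^5 + 6.06*m^4 - 3.87*m^3 - 3.09*m^2 - 5.55*m - 0.04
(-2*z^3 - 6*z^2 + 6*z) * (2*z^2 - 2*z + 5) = -4*z^5 - 8*z^4 + 14*z^3 - 42*z^2 + 30*z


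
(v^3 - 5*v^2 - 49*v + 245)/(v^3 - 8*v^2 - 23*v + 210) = (v^2 + 2*v - 35)/(v^2 - v - 30)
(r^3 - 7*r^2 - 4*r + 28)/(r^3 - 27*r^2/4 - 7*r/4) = 4*(r^2 - 4)/(r*(4*r + 1))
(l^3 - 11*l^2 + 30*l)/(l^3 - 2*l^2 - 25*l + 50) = l*(l - 6)/(l^2 + 3*l - 10)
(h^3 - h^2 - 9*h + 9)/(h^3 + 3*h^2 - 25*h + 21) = (h + 3)/(h + 7)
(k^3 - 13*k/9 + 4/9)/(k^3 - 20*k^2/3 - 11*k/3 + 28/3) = (k - 1/3)/(k - 7)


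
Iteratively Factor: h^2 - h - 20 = (h + 4)*(h - 5)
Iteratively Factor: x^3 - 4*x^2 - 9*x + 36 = (x - 4)*(x^2 - 9) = (x - 4)*(x + 3)*(x - 3)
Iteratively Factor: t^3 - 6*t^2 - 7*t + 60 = (t + 3)*(t^2 - 9*t + 20) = (t - 5)*(t + 3)*(t - 4)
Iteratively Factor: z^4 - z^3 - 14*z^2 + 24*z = (z - 2)*(z^3 + z^2 - 12*z) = z*(z - 2)*(z^2 + z - 12) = z*(z - 2)*(z + 4)*(z - 3)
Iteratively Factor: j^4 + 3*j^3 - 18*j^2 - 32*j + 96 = (j - 3)*(j^3 + 6*j^2 - 32) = (j - 3)*(j + 4)*(j^2 + 2*j - 8) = (j - 3)*(j + 4)^2*(j - 2)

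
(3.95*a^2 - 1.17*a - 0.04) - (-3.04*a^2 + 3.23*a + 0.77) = 6.99*a^2 - 4.4*a - 0.81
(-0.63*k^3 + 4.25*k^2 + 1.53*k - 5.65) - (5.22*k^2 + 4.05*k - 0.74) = -0.63*k^3 - 0.97*k^2 - 2.52*k - 4.91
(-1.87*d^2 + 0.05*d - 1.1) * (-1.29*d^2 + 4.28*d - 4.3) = 2.4123*d^4 - 8.0681*d^3 + 9.674*d^2 - 4.923*d + 4.73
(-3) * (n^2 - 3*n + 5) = -3*n^2 + 9*n - 15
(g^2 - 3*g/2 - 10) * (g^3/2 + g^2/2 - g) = g^5/2 - g^4/4 - 27*g^3/4 - 7*g^2/2 + 10*g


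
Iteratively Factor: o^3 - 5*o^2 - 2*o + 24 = (o - 3)*(o^2 - 2*o - 8) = (o - 3)*(o + 2)*(o - 4)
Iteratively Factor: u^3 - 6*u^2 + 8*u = (u)*(u^2 - 6*u + 8) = u*(u - 2)*(u - 4)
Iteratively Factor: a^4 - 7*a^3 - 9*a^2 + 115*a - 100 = (a - 1)*(a^3 - 6*a^2 - 15*a + 100) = (a - 5)*(a - 1)*(a^2 - a - 20) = (a - 5)^2*(a - 1)*(a + 4)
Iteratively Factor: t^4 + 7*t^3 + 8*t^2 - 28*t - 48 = (t - 2)*(t^3 + 9*t^2 + 26*t + 24) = (t - 2)*(t + 2)*(t^2 + 7*t + 12) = (t - 2)*(t + 2)*(t + 3)*(t + 4)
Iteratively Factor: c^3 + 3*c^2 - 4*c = (c + 4)*(c^2 - c) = c*(c + 4)*(c - 1)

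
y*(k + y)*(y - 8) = k*y^2 - 8*k*y + y^3 - 8*y^2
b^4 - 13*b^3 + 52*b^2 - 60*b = b*(b - 6)*(b - 5)*(b - 2)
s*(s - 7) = s^2 - 7*s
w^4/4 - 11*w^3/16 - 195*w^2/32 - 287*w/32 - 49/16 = (w/4 + 1/2)*(w - 7)*(w + 1/2)*(w + 7/4)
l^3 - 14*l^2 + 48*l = l*(l - 8)*(l - 6)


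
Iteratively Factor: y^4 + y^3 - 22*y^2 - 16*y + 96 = (y - 2)*(y^3 + 3*y^2 - 16*y - 48) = (y - 2)*(y + 4)*(y^2 - y - 12) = (y - 4)*(y - 2)*(y + 4)*(y + 3)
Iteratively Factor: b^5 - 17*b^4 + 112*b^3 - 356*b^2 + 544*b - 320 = (b - 5)*(b^4 - 12*b^3 + 52*b^2 - 96*b + 64) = (b - 5)*(b - 2)*(b^3 - 10*b^2 + 32*b - 32) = (b - 5)*(b - 4)*(b - 2)*(b^2 - 6*b + 8) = (b - 5)*(b - 4)*(b - 2)^2*(b - 4)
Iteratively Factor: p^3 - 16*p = (p + 4)*(p^2 - 4*p) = (p - 4)*(p + 4)*(p)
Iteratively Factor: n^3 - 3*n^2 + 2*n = (n - 1)*(n^2 - 2*n) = n*(n - 1)*(n - 2)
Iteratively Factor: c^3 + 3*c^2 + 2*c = (c)*(c^2 + 3*c + 2) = c*(c + 2)*(c + 1)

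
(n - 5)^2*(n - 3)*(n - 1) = n^4 - 14*n^3 + 68*n^2 - 130*n + 75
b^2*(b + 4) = b^3 + 4*b^2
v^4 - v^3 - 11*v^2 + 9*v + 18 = (v - 3)*(v - 2)*(v + 1)*(v + 3)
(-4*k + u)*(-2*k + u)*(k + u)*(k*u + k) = 8*k^4*u + 8*k^4 + 2*k^3*u^2 + 2*k^3*u - 5*k^2*u^3 - 5*k^2*u^2 + k*u^4 + k*u^3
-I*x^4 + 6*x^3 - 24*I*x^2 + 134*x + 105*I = (x - 5*I)*(x + 3*I)*(x + 7*I)*(-I*x + 1)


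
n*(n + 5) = n^2 + 5*n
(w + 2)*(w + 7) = w^2 + 9*w + 14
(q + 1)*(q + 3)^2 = q^3 + 7*q^2 + 15*q + 9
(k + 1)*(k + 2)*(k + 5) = k^3 + 8*k^2 + 17*k + 10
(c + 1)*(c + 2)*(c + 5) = c^3 + 8*c^2 + 17*c + 10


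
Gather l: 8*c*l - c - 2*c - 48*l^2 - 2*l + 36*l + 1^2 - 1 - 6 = -3*c - 48*l^2 + l*(8*c + 34) - 6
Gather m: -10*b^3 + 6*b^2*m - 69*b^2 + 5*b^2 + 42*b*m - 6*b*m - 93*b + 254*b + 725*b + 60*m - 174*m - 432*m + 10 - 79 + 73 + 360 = -10*b^3 - 64*b^2 + 886*b + m*(6*b^2 + 36*b - 546) + 364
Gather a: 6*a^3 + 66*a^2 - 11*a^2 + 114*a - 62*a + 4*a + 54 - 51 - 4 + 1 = 6*a^3 + 55*a^2 + 56*a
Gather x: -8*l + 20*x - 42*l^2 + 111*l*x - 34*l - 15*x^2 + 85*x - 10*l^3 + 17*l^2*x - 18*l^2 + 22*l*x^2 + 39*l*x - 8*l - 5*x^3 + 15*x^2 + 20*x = -10*l^3 - 60*l^2 + 22*l*x^2 - 50*l - 5*x^3 + x*(17*l^2 + 150*l + 125)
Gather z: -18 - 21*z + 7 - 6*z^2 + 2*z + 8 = -6*z^2 - 19*z - 3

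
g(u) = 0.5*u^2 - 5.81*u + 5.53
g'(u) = 1.0*u - 5.81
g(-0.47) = 8.37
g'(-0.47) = -6.28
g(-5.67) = 54.55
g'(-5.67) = -11.48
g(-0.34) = 7.56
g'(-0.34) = -6.15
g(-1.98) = 18.99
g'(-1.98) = -7.79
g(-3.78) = 34.64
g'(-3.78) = -9.59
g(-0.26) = 7.07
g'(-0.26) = -6.07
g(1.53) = -2.19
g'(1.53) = -4.28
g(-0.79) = 10.43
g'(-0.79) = -6.60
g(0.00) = 5.53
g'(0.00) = -5.81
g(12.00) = 7.81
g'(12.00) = 6.19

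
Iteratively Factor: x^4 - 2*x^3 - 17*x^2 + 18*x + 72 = (x - 4)*(x^3 + 2*x^2 - 9*x - 18) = (x - 4)*(x - 3)*(x^2 + 5*x + 6) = (x - 4)*(x - 3)*(x + 2)*(x + 3)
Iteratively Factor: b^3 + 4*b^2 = (b)*(b^2 + 4*b) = b*(b + 4)*(b)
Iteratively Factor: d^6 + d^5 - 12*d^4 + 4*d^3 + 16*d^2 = (d)*(d^5 + d^4 - 12*d^3 + 4*d^2 + 16*d) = d*(d + 4)*(d^4 - 3*d^3 + 4*d) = d*(d - 2)*(d + 4)*(d^3 - d^2 - 2*d) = d*(d - 2)^2*(d + 4)*(d^2 + d) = d*(d - 2)^2*(d + 1)*(d + 4)*(d)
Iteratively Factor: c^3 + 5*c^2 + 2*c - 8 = (c + 4)*(c^2 + c - 2) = (c + 2)*(c + 4)*(c - 1)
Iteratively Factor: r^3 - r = (r - 1)*(r^2 + r) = r*(r - 1)*(r + 1)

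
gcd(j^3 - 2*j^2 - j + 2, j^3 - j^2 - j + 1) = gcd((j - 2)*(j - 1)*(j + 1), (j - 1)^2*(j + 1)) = j^2 - 1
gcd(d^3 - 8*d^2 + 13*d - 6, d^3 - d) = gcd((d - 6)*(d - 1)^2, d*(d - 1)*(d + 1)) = d - 1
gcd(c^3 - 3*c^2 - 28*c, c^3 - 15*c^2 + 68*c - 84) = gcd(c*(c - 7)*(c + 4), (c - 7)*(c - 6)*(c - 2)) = c - 7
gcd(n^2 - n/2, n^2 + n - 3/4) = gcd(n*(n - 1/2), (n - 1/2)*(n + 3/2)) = n - 1/2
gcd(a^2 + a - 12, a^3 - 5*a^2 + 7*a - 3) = a - 3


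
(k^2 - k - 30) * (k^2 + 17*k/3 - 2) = k^4 + 14*k^3/3 - 113*k^2/3 - 168*k + 60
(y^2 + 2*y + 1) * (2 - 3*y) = -3*y^3 - 4*y^2 + y + 2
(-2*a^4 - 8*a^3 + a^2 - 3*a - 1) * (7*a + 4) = -14*a^5 - 64*a^4 - 25*a^3 - 17*a^2 - 19*a - 4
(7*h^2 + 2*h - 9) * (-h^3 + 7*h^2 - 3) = -7*h^5 + 47*h^4 + 23*h^3 - 84*h^2 - 6*h + 27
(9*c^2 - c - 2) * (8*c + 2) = 72*c^3 + 10*c^2 - 18*c - 4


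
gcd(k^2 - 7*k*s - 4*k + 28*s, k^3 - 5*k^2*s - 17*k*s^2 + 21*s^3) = -k + 7*s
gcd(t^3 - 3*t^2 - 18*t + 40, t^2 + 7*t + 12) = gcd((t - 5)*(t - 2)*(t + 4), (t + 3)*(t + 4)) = t + 4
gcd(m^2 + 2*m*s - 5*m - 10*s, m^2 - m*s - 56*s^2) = 1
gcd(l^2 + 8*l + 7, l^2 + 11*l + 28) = l + 7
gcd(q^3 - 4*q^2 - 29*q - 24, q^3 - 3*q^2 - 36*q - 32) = q^2 - 7*q - 8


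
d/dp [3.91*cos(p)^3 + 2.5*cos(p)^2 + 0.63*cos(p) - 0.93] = (11.73*sin(p)^2 - 5.0*cos(p) - 12.36)*sin(p)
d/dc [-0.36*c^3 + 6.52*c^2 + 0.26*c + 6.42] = -1.08*c^2 + 13.04*c + 0.26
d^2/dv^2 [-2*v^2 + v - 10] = -4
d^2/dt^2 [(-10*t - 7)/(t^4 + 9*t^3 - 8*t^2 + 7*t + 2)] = 2*(-(10*t + 7)*(4*t^3 + 27*t^2 - 16*t + 7)^2 + (40*t^3 + 270*t^2 - 160*t + (10*t + 7)*(6*t^2 + 27*t - 8) + 70)*(t^4 + 9*t^3 - 8*t^2 + 7*t + 2))/(t^4 + 9*t^3 - 8*t^2 + 7*t + 2)^3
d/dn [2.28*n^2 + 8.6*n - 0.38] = 4.56*n + 8.6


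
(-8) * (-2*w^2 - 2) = 16*w^2 + 16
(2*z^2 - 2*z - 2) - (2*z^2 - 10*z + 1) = 8*z - 3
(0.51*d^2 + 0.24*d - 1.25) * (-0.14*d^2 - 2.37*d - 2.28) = -0.0714*d^4 - 1.2423*d^3 - 1.5566*d^2 + 2.4153*d + 2.85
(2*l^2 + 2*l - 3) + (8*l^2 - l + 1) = 10*l^2 + l - 2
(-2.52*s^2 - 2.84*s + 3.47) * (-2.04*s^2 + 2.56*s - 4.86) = 5.1408*s^4 - 0.6576*s^3 - 2.102*s^2 + 22.6856*s - 16.8642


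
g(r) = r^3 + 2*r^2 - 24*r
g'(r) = 3*r^2 + 4*r - 24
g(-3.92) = 64.58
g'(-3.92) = 6.42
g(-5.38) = 31.29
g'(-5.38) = 41.31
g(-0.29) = 7.10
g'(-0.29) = -24.91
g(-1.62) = 39.88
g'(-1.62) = -22.61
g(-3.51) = 65.64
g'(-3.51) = -1.08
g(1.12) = -22.97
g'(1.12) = -15.76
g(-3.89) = 64.76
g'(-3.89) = 5.84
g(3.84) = -6.05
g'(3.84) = 35.60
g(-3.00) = 63.00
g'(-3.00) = -9.00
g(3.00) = -27.00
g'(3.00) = 15.00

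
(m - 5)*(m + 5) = m^2 - 25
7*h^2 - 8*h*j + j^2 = (-7*h + j)*(-h + j)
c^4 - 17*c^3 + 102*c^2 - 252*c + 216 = (c - 6)^2*(c - 3)*(c - 2)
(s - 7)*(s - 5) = s^2 - 12*s + 35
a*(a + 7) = a^2 + 7*a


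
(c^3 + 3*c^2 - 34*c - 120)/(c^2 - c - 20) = (c^2 - c - 30)/(c - 5)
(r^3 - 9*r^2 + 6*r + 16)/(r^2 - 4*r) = (r^3 - 9*r^2 + 6*r + 16)/(r*(r - 4))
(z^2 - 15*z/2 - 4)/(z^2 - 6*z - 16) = (z + 1/2)/(z + 2)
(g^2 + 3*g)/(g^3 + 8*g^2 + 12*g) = (g + 3)/(g^2 + 8*g + 12)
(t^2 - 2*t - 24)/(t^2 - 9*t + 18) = (t + 4)/(t - 3)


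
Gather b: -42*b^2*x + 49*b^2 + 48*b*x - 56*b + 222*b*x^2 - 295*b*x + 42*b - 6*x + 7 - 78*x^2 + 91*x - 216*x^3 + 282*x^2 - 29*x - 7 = b^2*(49 - 42*x) + b*(222*x^2 - 247*x - 14) - 216*x^3 + 204*x^2 + 56*x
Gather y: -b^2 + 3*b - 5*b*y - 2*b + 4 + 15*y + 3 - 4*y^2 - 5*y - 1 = -b^2 + b - 4*y^2 + y*(10 - 5*b) + 6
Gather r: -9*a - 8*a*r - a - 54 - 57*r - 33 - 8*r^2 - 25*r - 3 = -10*a - 8*r^2 + r*(-8*a - 82) - 90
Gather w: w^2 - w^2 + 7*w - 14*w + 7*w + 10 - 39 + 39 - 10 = 0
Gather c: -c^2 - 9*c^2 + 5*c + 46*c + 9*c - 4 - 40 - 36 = -10*c^2 + 60*c - 80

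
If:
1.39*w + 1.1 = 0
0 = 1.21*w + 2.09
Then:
No Solution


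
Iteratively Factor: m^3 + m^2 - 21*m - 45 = (m + 3)*(m^2 - 2*m - 15) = (m + 3)^2*(m - 5)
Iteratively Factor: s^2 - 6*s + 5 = (s - 1)*(s - 5)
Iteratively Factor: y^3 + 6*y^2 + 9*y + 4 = (y + 4)*(y^2 + 2*y + 1) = (y + 1)*(y + 4)*(y + 1)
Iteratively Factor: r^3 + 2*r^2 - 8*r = (r)*(r^2 + 2*r - 8) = r*(r - 2)*(r + 4)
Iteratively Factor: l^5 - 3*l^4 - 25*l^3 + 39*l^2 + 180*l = (l + 3)*(l^4 - 6*l^3 - 7*l^2 + 60*l) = (l - 5)*(l + 3)*(l^3 - l^2 - 12*l) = (l - 5)*(l + 3)^2*(l^2 - 4*l) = l*(l - 5)*(l + 3)^2*(l - 4)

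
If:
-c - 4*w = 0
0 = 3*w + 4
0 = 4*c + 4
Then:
No Solution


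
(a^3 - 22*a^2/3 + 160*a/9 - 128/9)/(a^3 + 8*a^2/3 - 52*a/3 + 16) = (9*a^2 - 48*a + 64)/(3*(3*a^2 + 14*a - 24))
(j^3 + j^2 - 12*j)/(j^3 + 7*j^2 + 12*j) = (j - 3)/(j + 3)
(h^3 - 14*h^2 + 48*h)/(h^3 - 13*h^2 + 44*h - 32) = h*(h - 6)/(h^2 - 5*h + 4)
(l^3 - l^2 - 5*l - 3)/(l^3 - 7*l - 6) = (l + 1)/(l + 2)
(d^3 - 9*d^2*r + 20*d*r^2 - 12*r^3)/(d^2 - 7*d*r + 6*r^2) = d - 2*r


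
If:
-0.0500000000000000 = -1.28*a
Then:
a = 0.04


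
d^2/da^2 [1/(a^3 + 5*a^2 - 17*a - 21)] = 2*(-(3*a + 5)*(a^3 + 5*a^2 - 17*a - 21) + (3*a^2 + 10*a - 17)^2)/(a^3 + 5*a^2 - 17*a - 21)^3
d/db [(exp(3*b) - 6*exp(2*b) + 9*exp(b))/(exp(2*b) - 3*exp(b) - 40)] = (exp(4*b) - 6*exp(3*b) - 111*exp(2*b) + 480*exp(b) - 360)*exp(b)/(exp(4*b) - 6*exp(3*b) - 71*exp(2*b) + 240*exp(b) + 1600)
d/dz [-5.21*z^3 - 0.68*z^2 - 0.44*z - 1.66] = -15.63*z^2 - 1.36*z - 0.44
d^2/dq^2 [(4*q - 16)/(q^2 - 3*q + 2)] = 8*((7 - 3*q)*(q^2 - 3*q + 2) + (q - 4)*(2*q - 3)^2)/(q^2 - 3*q + 2)^3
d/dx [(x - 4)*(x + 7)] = 2*x + 3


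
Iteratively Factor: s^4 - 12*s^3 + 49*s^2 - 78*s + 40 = (s - 5)*(s^3 - 7*s^2 + 14*s - 8) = (s - 5)*(s - 4)*(s^2 - 3*s + 2) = (s - 5)*(s - 4)*(s - 2)*(s - 1)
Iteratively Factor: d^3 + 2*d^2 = (d + 2)*(d^2) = d*(d + 2)*(d)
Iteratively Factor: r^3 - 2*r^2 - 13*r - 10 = (r - 5)*(r^2 + 3*r + 2) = (r - 5)*(r + 1)*(r + 2)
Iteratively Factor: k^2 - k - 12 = (k - 4)*(k + 3)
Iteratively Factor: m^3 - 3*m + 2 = (m + 2)*(m^2 - 2*m + 1) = (m - 1)*(m + 2)*(m - 1)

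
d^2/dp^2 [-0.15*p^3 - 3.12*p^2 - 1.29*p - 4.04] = -0.9*p - 6.24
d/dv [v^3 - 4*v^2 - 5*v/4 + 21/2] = 3*v^2 - 8*v - 5/4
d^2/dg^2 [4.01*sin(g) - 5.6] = -4.01*sin(g)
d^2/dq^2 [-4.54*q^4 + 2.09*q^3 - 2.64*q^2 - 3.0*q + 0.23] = -54.48*q^2 + 12.54*q - 5.28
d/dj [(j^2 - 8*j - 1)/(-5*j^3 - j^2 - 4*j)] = (5*j^4 - 80*j^3 - 27*j^2 - 2*j - 4)/(j^2*(25*j^4 + 10*j^3 + 41*j^2 + 8*j + 16))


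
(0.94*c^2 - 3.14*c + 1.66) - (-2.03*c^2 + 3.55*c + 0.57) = 2.97*c^2 - 6.69*c + 1.09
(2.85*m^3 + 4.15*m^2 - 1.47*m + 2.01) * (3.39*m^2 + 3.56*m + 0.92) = 9.6615*m^5 + 24.2145*m^4 + 12.4127*m^3 + 5.3987*m^2 + 5.8032*m + 1.8492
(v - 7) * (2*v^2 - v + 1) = 2*v^3 - 15*v^2 + 8*v - 7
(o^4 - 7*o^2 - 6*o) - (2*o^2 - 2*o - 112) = o^4 - 9*o^2 - 4*o + 112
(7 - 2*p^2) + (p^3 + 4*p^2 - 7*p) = p^3 + 2*p^2 - 7*p + 7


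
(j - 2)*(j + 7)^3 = j^4 + 19*j^3 + 105*j^2 + 49*j - 686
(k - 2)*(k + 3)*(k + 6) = k^3 + 7*k^2 - 36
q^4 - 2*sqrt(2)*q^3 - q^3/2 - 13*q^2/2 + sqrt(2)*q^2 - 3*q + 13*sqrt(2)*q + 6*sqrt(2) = (q - 3)*(q + 1/2)*(q + 2)*(q - 2*sqrt(2))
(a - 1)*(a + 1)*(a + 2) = a^3 + 2*a^2 - a - 2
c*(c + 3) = c^2 + 3*c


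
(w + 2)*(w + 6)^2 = w^3 + 14*w^2 + 60*w + 72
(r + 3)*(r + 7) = r^2 + 10*r + 21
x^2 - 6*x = x*(x - 6)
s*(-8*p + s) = -8*p*s + s^2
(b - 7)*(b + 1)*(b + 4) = b^3 - 2*b^2 - 31*b - 28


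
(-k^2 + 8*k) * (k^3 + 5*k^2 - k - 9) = -k^5 + 3*k^4 + 41*k^3 + k^2 - 72*k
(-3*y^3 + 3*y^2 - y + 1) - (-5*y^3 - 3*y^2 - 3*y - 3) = 2*y^3 + 6*y^2 + 2*y + 4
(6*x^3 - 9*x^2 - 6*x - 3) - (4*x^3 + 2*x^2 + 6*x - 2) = 2*x^3 - 11*x^2 - 12*x - 1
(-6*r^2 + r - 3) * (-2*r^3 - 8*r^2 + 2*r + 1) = 12*r^5 + 46*r^4 - 14*r^3 + 20*r^2 - 5*r - 3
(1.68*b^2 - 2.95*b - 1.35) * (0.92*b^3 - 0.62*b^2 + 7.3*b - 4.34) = 1.5456*b^5 - 3.7556*b^4 + 12.851*b^3 - 27.9892*b^2 + 2.948*b + 5.859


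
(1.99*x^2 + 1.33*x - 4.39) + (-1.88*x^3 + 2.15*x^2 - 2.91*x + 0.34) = -1.88*x^3 + 4.14*x^2 - 1.58*x - 4.05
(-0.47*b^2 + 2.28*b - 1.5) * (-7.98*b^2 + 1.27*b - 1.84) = 3.7506*b^4 - 18.7913*b^3 + 15.7304*b^2 - 6.1002*b + 2.76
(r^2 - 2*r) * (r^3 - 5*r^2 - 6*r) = r^5 - 7*r^4 + 4*r^3 + 12*r^2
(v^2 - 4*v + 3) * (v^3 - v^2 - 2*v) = v^5 - 5*v^4 + 5*v^3 + 5*v^2 - 6*v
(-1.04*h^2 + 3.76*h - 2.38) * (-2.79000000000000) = 2.9016*h^2 - 10.4904*h + 6.6402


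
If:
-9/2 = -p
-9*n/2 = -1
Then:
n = 2/9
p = 9/2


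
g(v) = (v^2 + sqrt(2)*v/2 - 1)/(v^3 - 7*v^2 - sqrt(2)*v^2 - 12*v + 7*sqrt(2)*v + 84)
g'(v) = (2*v + sqrt(2)/2)/(v^3 - 7*v^2 - sqrt(2)*v^2 - 12*v + 7*sqrt(2)*v + 84) + (v^2 + sqrt(2)*v/2 - 1)*(-3*v^2 + 2*sqrt(2)*v + 14*v - 7*sqrt(2) + 12)/(v^3 - 7*v^2 - sqrt(2)*v^2 - 12*v + 7*sqrt(2)*v + 84)^2 = ((4*v + sqrt(2))*(v^3 - 7*v^2 - sqrt(2)*v^2 - 12*v + 7*sqrt(2)*v + 84) + (2*v^2 + sqrt(2)*v - 2)*(-3*v^2 + 2*sqrt(2)*v + 14*v - 7*sqrt(2) + 12))/(2*(v^3 - 7*v^2 - sqrt(2)*v^2 - 12*v + 7*sqrt(2)*v + 84)^2)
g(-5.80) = -0.07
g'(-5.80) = -0.00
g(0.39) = -0.00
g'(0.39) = 0.02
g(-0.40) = -0.01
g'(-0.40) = 0.00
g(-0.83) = -0.01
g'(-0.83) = -0.01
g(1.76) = 0.06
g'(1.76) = 0.09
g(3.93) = 2.66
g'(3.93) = 10.29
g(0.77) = 0.00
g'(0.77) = 0.03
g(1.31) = 0.02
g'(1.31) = 0.05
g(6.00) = -2.53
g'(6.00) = -1.62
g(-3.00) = -0.47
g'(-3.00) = -2.44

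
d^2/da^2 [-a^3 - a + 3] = -6*a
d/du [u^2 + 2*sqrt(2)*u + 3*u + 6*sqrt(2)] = 2*u + 2*sqrt(2) + 3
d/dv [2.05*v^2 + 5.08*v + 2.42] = 4.1*v + 5.08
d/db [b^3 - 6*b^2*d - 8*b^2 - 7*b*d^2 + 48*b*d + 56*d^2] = 3*b^2 - 12*b*d - 16*b - 7*d^2 + 48*d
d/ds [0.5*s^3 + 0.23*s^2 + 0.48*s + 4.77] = 1.5*s^2 + 0.46*s + 0.48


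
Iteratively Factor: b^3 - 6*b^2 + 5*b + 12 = (b + 1)*(b^2 - 7*b + 12) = (b - 3)*(b + 1)*(b - 4)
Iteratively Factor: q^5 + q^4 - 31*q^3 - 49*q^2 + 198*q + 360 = (q + 3)*(q^4 - 2*q^3 - 25*q^2 + 26*q + 120) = (q - 3)*(q + 3)*(q^3 + q^2 - 22*q - 40) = (q - 3)*(q + 2)*(q + 3)*(q^2 - q - 20) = (q - 5)*(q - 3)*(q + 2)*(q + 3)*(q + 4)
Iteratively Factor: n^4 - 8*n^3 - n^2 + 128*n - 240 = (n - 4)*(n^3 - 4*n^2 - 17*n + 60) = (n - 5)*(n - 4)*(n^2 + n - 12) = (n - 5)*(n - 4)*(n + 4)*(n - 3)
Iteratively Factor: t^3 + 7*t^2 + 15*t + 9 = (t + 3)*(t^2 + 4*t + 3) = (t + 1)*(t + 3)*(t + 3)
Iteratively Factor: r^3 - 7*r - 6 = (r + 2)*(r^2 - 2*r - 3) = (r + 1)*(r + 2)*(r - 3)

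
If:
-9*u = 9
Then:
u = -1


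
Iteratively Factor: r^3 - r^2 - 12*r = (r)*(r^2 - r - 12) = r*(r + 3)*(r - 4)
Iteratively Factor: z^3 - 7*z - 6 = (z + 1)*(z^2 - z - 6) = (z - 3)*(z + 1)*(z + 2)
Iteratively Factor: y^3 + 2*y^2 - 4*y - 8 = (y - 2)*(y^2 + 4*y + 4) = (y - 2)*(y + 2)*(y + 2)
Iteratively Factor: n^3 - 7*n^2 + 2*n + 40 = (n - 5)*(n^2 - 2*n - 8) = (n - 5)*(n + 2)*(n - 4)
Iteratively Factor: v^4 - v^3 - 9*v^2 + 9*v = (v + 3)*(v^3 - 4*v^2 + 3*v) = (v - 3)*(v + 3)*(v^2 - v) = v*(v - 3)*(v + 3)*(v - 1)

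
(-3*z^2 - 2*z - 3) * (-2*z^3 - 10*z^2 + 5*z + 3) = 6*z^5 + 34*z^4 + 11*z^3 + 11*z^2 - 21*z - 9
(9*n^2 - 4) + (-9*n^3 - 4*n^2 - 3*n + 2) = -9*n^3 + 5*n^2 - 3*n - 2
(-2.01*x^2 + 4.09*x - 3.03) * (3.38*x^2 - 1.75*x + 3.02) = -6.7938*x^4 + 17.3417*x^3 - 23.4691*x^2 + 17.6543*x - 9.1506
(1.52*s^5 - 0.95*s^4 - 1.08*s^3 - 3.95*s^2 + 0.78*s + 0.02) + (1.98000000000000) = 1.52*s^5 - 0.95*s^4 - 1.08*s^3 - 3.95*s^2 + 0.78*s + 2.0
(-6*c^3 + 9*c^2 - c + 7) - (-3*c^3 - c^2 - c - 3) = -3*c^3 + 10*c^2 + 10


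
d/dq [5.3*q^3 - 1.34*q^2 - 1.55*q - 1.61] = 15.9*q^2 - 2.68*q - 1.55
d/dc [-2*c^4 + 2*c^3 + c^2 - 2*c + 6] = -8*c^3 + 6*c^2 + 2*c - 2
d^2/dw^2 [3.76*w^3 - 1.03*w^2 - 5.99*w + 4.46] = 22.56*w - 2.06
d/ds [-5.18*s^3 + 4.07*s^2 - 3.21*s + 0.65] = -15.54*s^2 + 8.14*s - 3.21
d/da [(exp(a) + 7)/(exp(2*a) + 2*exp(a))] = (-exp(2*a) - 14*exp(a) - 14)*exp(-a)/(exp(2*a) + 4*exp(a) + 4)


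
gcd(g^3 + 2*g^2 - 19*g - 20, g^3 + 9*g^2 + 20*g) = g + 5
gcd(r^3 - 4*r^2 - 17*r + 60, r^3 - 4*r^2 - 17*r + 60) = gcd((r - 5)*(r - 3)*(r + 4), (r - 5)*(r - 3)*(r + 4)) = r^3 - 4*r^2 - 17*r + 60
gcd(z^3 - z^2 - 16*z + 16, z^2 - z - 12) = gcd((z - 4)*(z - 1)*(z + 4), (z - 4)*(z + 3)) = z - 4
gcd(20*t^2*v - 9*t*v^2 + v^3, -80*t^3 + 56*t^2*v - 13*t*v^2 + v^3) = 20*t^2 - 9*t*v + v^2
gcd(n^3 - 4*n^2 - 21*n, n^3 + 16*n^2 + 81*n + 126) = n + 3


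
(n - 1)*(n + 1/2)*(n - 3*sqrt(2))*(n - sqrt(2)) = n^4 - 4*sqrt(2)*n^3 - n^3/2 + 2*sqrt(2)*n^2 + 11*n^2/2 - 3*n + 2*sqrt(2)*n - 3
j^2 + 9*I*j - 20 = (j + 4*I)*(j + 5*I)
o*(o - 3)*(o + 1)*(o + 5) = o^4 + 3*o^3 - 13*o^2 - 15*o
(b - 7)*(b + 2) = b^2 - 5*b - 14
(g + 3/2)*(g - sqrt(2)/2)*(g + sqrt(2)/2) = g^3 + 3*g^2/2 - g/2 - 3/4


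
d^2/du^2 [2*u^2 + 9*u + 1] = 4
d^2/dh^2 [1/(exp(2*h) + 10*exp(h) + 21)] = 2*(4*(exp(h) + 5)^2*exp(h) - (2*exp(h) + 5)*(exp(2*h) + 10*exp(h) + 21))*exp(h)/(exp(2*h) + 10*exp(h) + 21)^3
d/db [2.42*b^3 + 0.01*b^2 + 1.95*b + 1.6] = 7.26*b^2 + 0.02*b + 1.95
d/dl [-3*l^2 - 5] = -6*l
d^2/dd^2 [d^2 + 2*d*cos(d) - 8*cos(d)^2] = -2*d*cos(d) - 32*sin(d)^2 - 4*sin(d) + 18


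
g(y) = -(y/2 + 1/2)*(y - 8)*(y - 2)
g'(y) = -(y/2 + 1/2)*(y - 8) - (y/2 + 1/2)*(y - 2) - (y - 8)*(y - 2)/2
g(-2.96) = 53.27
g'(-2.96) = -42.78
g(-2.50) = 35.44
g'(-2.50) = -34.88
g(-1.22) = 3.27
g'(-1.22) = -16.21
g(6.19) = 27.26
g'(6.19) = -4.76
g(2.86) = 8.53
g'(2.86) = 10.47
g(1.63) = -3.10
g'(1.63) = 7.68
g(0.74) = -7.96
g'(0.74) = 2.84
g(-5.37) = 215.30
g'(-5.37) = -94.59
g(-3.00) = 55.00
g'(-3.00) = -43.50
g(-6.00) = 280.00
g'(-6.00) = -111.00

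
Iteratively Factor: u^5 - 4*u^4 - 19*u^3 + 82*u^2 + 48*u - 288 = (u + 2)*(u^4 - 6*u^3 - 7*u^2 + 96*u - 144) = (u + 2)*(u + 4)*(u^3 - 10*u^2 + 33*u - 36) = (u - 3)*(u + 2)*(u + 4)*(u^2 - 7*u + 12) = (u - 4)*(u - 3)*(u + 2)*(u + 4)*(u - 3)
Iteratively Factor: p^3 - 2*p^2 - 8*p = (p + 2)*(p^2 - 4*p) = (p - 4)*(p + 2)*(p)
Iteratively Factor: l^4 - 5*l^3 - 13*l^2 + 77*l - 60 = (l + 4)*(l^3 - 9*l^2 + 23*l - 15) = (l - 5)*(l + 4)*(l^2 - 4*l + 3) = (l - 5)*(l - 1)*(l + 4)*(l - 3)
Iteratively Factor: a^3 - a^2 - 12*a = (a + 3)*(a^2 - 4*a) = a*(a + 3)*(a - 4)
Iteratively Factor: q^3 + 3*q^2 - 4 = (q + 2)*(q^2 + q - 2) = (q - 1)*(q + 2)*(q + 2)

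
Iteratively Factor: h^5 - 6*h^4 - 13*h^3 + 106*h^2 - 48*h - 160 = (h + 1)*(h^4 - 7*h^3 - 6*h^2 + 112*h - 160) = (h - 4)*(h + 1)*(h^3 - 3*h^2 - 18*h + 40) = (h - 4)*(h + 1)*(h + 4)*(h^2 - 7*h + 10) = (h - 4)*(h - 2)*(h + 1)*(h + 4)*(h - 5)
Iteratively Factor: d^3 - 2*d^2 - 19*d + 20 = (d - 5)*(d^2 + 3*d - 4) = (d - 5)*(d + 4)*(d - 1)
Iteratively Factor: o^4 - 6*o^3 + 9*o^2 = (o - 3)*(o^3 - 3*o^2) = o*(o - 3)*(o^2 - 3*o) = o*(o - 3)^2*(o)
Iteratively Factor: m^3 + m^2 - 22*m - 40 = (m + 4)*(m^2 - 3*m - 10) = (m + 2)*(m + 4)*(m - 5)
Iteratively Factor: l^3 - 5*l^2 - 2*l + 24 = (l - 3)*(l^2 - 2*l - 8) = (l - 4)*(l - 3)*(l + 2)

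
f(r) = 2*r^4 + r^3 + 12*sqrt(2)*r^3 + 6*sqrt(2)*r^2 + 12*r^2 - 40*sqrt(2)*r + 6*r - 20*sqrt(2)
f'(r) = 8*r^3 + 3*r^2 + 36*sqrt(2)*r^2 + 12*sqrt(2)*r + 24*r - 40*sqrt(2) + 6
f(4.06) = 1850.15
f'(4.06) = 1539.82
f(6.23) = 7810.01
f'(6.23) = 4231.58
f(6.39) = 8508.39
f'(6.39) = 4499.90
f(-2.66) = 13.08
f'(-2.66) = 71.34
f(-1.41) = 41.27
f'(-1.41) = -23.58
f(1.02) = -37.32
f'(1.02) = 55.80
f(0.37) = -43.24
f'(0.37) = -27.62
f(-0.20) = -17.49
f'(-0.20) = -56.67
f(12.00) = 74839.91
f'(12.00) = 22028.36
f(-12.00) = 13947.29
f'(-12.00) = -6602.93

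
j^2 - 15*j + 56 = (j - 8)*(j - 7)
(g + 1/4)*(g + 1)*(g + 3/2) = g^3 + 11*g^2/4 + 17*g/8 + 3/8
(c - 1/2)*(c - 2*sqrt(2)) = c^2 - 2*sqrt(2)*c - c/2 + sqrt(2)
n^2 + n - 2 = (n - 1)*(n + 2)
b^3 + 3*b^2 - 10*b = b*(b - 2)*(b + 5)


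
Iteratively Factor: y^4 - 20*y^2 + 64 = (y + 4)*(y^3 - 4*y^2 - 4*y + 16) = (y - 2)*(y + 4)*(y^2 - 2*y - 8) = (y - 4)*(y - 2)*(y + 4)*(y + 2)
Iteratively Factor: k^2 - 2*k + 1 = (k - 1)*(k - 1)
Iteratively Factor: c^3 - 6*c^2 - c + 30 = (c + 2)*(c^2 - 8*c + 15) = (c - 3)*(c + 2)*(c - 5)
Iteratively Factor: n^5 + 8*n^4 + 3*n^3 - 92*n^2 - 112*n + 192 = (n - 3)*(n^4 + 11*n^3 + 36*n^2 + 16*n - 64) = (n - 3)*(n + 4)*(n^3 + 7*n^2 + 8*n - 16) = (n - 3)*(n + 4)^2*(n^2 + 3*n - 4) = (n - 3)*(n + 4)^3*(n - 1)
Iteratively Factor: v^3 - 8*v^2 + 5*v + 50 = (v + 2)*(v^2 - 10*v + 25) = (v - 5)*(v + 2)*(v - 5)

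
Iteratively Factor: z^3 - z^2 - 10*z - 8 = (z + 2)*(z^2 - 3*z - 4) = (z - 4)*(z + 2)*(z + 1)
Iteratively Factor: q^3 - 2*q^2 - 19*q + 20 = (q + 4)*(q^2 - 6*q + 5) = (q - 1)*(q + 4)*(q - 5)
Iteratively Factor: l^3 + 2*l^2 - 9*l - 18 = (l - 3)*(l^2 + 5*l + 6) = (l - 3)*(l + 3)*(l + 2)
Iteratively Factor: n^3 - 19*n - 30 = (n - 5)*(n^2 + 5*n + 6) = (n - 5)*(n + 2)*(n + 3)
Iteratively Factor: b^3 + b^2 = (b)*(b^2 + b) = b*(b + 1)*(b)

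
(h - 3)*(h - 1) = h^2 - 4*h + 3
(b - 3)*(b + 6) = b^2 + 3*b - 18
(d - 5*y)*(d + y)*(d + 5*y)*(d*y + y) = d^4*y + d^3*y^2 + d^3*y - 25*d^2*y^3 + d^2*y^2 - 25*d*y^4 - 25*d*y^3 - 25*y^4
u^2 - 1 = (u - 1)*(u + 1)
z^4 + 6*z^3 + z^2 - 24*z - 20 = (z - 2)*(z + 1)*(z + 2)*(z + 5)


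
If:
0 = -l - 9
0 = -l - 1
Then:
No Solution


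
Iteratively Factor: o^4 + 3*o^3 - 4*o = (o)*(o^3 + 3*o^2 - 4) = o*(o - 1)*(o^2 + 4*o + 4) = o*(o - 1)*(o + 2)*(o + 2)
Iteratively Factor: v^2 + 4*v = (v)*(v + 4)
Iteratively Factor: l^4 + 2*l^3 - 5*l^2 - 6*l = (l - 2)*(l^3 + 4*l^2 + 3*l) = l*(l - 2)*(l^2 + 4*l + 3) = l*(l - 2)*(l + 3)*(l + 1)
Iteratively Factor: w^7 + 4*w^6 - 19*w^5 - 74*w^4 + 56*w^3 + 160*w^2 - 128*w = (w)*(w^6 + 4*w^5 - 19*w^4 - 74*w^3 + 56*w^2 + 160*w - 128) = w*(w + 2)*(w^5 + 2*w^4 - 23*w^3 - 28*w^2 + 112*w - 64) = w*(w - 1)*(w + 2)*(w^4 + 3*w^3 - 20*w^2 - 48*w + 64) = w*(w - 1)*(w + 2)*(w + 4)*(w^3 - w^2 - 16*w + 16) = w*(w - 1)^2*(w + 2)*(w + 4)*(w^2 - 16) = w*(w - 1)^2*(w + 2)*(w + 4)^2*(w - 4)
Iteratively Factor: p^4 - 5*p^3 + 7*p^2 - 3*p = (p - 1)*(p^3 - 4*p^2 + 3*p) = (p - 1)^2*(p^2 - 3*p) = (p - 3)*(p - 1)^2*(p)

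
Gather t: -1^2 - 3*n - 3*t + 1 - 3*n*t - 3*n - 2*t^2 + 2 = -6*n - 2*t^2 + t*(-3*n - 3) + 2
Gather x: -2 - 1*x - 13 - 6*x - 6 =-7*x - 21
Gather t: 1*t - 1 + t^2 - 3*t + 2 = t^2 - 2*t + 1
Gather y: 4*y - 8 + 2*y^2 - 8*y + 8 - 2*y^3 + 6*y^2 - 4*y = -2*y^3 + 8*y^2 - 8*y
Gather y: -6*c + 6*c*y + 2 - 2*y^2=6*c*y - 6*c - 2*y^2 + 2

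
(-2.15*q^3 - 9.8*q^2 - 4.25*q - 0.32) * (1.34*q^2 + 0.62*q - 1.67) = -2.881*q^5 - 14.465*q^4 - 8.1805*q^3 + 13.3022*q^2 + 6.8991*q + 0.5344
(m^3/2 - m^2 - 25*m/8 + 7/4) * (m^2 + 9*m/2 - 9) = m^5/2 + 5*m^4/4 - 97*m^3/8 - 53*m^2/16 + 36*m - 63/4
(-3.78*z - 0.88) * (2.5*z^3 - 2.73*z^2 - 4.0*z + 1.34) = -9.45*z^4 + 8.1194*z^3 + 17.5224*z^2 - 1.5452*z - 1.1792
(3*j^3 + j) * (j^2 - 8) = 3*j^5 - 23*j^3 - 8*j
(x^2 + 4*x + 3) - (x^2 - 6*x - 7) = 10*x + 10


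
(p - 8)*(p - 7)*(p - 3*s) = p^3 - 3*p^2*s - 15*p^2 + 45*p*s + 56*p - 168*s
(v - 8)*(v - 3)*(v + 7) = v^3 - 4*v^2 - 53*v + 168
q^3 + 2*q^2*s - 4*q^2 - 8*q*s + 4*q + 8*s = (q - 2)^2*(q + 2*s)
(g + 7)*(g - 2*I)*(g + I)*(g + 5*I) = g^4 + 7*g^3 + 4*I*g^3 + 7*g^2 + 28*I*g^2 + 49*g + 10*I*g + 70*I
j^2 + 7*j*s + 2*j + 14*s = (j + 2)*(j + 7*s)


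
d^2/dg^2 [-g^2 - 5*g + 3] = -2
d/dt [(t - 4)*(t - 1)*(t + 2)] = 3*t^2 - 6*t - 6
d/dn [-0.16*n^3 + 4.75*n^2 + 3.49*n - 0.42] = -0.48*n^2 + 9.5*n + 3.49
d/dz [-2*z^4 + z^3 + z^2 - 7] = z*(-8*z^2 + 3*z + 2)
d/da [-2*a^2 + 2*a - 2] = 2 - 4*a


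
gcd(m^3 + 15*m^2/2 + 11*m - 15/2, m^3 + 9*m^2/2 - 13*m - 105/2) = m^2 + 8*m + 15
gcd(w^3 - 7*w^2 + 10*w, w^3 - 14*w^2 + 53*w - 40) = w - 5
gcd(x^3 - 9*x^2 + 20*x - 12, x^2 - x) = x - 1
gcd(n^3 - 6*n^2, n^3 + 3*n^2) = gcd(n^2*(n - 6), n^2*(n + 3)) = n^2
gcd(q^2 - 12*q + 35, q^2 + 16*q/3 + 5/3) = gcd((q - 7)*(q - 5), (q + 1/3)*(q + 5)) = 1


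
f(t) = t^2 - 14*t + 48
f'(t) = 2*t - 14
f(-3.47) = 108.62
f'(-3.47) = -20.94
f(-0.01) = 48.14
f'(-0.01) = -14.02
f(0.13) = 46.20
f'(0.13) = -13.74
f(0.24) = 44.70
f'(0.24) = -13.52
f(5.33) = 1.79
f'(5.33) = -3.34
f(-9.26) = 263.39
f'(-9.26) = -32.52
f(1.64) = 27.73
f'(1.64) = -10.72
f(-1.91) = 78.39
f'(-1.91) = -17.82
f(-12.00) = 360.00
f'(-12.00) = -38.00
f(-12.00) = 360.00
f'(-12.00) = -38.00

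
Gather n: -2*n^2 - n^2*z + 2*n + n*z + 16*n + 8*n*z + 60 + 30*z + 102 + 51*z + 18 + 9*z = n^2*(-z - 2) + n*(9*z + 18) + 90*z + 180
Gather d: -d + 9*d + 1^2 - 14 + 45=8*d + 32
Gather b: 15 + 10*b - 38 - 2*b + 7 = 8*b - 16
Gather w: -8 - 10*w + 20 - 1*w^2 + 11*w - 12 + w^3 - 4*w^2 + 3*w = w^3 - 5*w^2 + 4*w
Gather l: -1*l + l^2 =l^2 - l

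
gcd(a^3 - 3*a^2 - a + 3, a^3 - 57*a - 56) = a + 1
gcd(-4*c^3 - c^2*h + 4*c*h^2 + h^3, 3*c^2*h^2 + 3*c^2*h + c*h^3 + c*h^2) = 1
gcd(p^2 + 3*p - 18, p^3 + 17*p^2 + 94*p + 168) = p + 6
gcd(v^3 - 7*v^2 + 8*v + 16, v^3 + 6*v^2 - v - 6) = v + 1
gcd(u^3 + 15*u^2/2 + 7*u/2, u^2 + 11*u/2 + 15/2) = 1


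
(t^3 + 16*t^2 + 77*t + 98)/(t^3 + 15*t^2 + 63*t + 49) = (t + 2)/(t + 1)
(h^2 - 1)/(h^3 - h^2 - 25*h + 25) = (h + 1)/(h^2 - 25)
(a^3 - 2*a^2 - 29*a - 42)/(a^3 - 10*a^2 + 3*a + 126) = (a + 2)/(a - 6)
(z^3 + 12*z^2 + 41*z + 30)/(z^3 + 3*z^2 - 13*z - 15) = (z + 6)/(z - 3)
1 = 1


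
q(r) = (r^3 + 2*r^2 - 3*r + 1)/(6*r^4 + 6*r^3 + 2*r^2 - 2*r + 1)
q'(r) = (3*r^2 + 4*r - 3)/(6*r^4 + 6*r^3 + 2*r^2 - 2*r + 1) + (-24*r^3 - 18*r^2 - 4*r + 2)*(r^3 + 2*r^2 - 3*r + 1)/(6*r^4 + 6*r^3 + 2*r^2 - 2*r + 1)^2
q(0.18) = 0.71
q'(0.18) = -2.39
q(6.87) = 0.03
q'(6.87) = -0.00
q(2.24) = 0.07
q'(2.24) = -0.02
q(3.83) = 0.05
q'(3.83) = -0.01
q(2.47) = 0.06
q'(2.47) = -0.02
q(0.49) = 0.08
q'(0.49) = -0.58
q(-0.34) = 1.26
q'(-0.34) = -0.69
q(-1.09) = 0.86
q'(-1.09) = 1.59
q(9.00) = 0.02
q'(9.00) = 0.00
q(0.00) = 1.00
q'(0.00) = -1.00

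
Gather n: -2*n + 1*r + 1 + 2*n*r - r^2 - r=n*(2*r - 2) - r^2 + 1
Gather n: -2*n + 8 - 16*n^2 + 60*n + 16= -16*n^2 + 58*n + 24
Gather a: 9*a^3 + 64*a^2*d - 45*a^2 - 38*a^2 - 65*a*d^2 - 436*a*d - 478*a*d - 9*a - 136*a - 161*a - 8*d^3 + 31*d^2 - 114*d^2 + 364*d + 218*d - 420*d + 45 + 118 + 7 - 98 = 9*a^3 + a^2*(64*d - 83) + a*(-65*d^2 - 914*d - 306) - 8*d^3 - 83*d^2 + 162*d + 72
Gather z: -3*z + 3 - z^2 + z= -z^2 - 2*z + 3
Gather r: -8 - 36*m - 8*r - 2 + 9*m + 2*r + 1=-27*m - 6*r - 9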